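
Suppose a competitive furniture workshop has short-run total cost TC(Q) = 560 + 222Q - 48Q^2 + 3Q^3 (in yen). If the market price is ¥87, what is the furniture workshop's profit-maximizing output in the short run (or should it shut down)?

Produce at Q = 9

Strip out fixed cost: VC = 222Q - 48Q^2 + 3Q^3. Then AVC = 222 - 48Q + 3Q^2 and MC = 222 - 96Q + 9Q^2.
The AVC parabola has its vertex at Q = 48/6 = 8, where AVC = 222 - 48·8 + 3·8^2 = ¥30.
Since P = ¥87 ≥ min AVC = ¥30, price covers variable cost and the firm should produce.
Set P = MC: 87 = 222 - 96Q + 9Q^2 → 135 - 96Q + 9Q^2 = 0. The roots are Q = 5/3 and Q = 9; the profit-maximizing output is on the rising part of MC, so Q* = 9.
Check: AVC at Q = 9 is ¥33 ≤ P, so revenue covers variable cost.
Profit = P·Q − TC = 87·9 − 857 = -¥74, a loss, but smaller than the ¥560 fixed cost the firm would lose by shutting down.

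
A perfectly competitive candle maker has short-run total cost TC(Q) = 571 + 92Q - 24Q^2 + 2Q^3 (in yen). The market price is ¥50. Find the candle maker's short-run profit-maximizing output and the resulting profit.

AVC = 92 - 24Q + 2Q^2; min AVC = ¥20 at Q = 6. Since P = ¥50 ≥ min AVC, the firm produces.
With MC = 92 - 48Q + 6Q^2, P = MC on the upward-sloping part at Q* = 7.
TR = 50·7 = 350. TC = 571 + 154 = 725. Profit = 350 − 725 = -¥375.
By producing, the firm covers all variable cost plus ¥196 of fixed cost; shutting down would lose the full ¥571.

Profit = -¥375 at Q = 7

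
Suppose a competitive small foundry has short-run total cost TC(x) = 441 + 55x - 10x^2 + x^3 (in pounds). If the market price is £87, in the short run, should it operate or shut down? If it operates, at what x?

From TC, MC = TC'(x) = 55 - 20x + 3x^2 and AVC = VC/x = 55 - 10x + x^2.
The AVC parabola has its vertex at x = 10/2 = 5, where AVC = 55 - 10·5 + 5^2 = £30.
Since P = £87 ≥ min AVC = £30, price covers variable cost and the firm should produce.
P = MC gives -32 - 20x + 3x^2 = 0, with roots -4/3 and 8. Take the larger (rising MC): x* = 8.
Check: AVC at x = 8 is £39 ≤ P, so revenue covers variable cost.
Profit = P·x − TC = 87·8 − 753 = -£57, a loss, but smaller than the £441 fixed cost the firm would lose by shutting down.

Produce at x = 8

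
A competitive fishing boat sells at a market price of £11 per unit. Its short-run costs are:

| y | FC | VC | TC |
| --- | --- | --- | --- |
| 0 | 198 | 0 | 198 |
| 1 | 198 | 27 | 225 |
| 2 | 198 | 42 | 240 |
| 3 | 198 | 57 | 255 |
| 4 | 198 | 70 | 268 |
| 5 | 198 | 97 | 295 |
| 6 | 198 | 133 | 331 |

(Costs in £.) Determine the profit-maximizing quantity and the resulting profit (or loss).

Tabulate TR − TC: y=0: -198; y=1: -214; y=2: -218; y=3: -222; y=4: -224; y=5: -240; y=6: -265.
Profit is highest at y = 0. Equivalently, the lowest AVC in the table is 70/4 ≈ £17.50 at y = 4, and P = £11 falls below it — price never covers variable cost, so the firm shuts down and loses only its fixed cost.

y = 0 (shut down); profit = -£198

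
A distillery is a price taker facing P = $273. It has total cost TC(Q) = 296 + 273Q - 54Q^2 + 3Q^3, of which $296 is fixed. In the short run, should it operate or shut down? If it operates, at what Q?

Variable cost is VC = 273Q - 54Q^2 + 3Q^3, so AVC = VC/Q = 273 - 54Q + 3Q^2 and MC = dTC/dQ = 273 - 108Q + 9Q^2.
AVC hits its minimum where MC = AVC, at Q = 9, giving min AVC = 273 - 54·9 + 3·9^2 = $30.
Since P = $273 ≥ min AVC = $30, price covers variable cost and the firm should produce.
Solving P = MC: -108Q + 9Q^2 = 0 ⇒ Q = 0 or 12. On the upward-sloping branch, Q* = 12.
Check: AVC at Q = 12 is $57 ≤ P, so revenue covers variable cost.
Profit = P·Q − TC = 273·12 − 980 = $2296.

Produce at Q = 12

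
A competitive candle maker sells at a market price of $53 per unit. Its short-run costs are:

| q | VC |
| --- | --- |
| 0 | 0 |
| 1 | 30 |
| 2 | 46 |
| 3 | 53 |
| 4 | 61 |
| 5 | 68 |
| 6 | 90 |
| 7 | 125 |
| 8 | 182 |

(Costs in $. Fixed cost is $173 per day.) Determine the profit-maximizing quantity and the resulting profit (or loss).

q = 7; profit = $73

Compute π = P·q − TC at each output: q=0: -173; q=1: -150; q=2: -113; q=3: -67; q=4: -22; q=5: 24; q=6: 55; q=7: 73; q=8: 69.
Profit is maximized at q = 7. AVC there is 125/7 = $17.86 ≤ P, so producing beats shutting down (which would give -$173).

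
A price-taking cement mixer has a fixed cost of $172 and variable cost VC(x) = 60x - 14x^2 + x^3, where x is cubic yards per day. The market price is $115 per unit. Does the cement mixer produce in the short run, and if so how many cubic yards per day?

Strip out fixed cost: VC = 60x - 14x^2 + x^3. Then AVC = 60 - 14x + x^2 and MC = 60 - 28x + 3x^2.
AVC hits its minimum where MC = AVC, at x = 7, giving min AVC = 60 - 14·7 + 7^2 = $11.
Because $115 ≥ $11, revenue can cover variable cost; the firm operates.
Set P = MC: 115 = 60 - 28x + 3x^2 → -55 - 28x + 3x^2 = 0. The roots are x = -5/3 and x = 11; the profit-maximizing output is on the rising part of MC, so x* = 11.
Check: AVC at x = 11 is $27 ≤ P, so revenue covers variable cost.
Profit = P·x − TC = 115·11 − 469 = $796.

Produce at x = 11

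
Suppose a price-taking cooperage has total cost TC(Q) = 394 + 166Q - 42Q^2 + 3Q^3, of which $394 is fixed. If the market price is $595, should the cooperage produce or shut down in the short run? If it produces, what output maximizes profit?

Variable cost is VC = 166Q - 42Q^2 + 3Q^3, so AVC = VC/Q = 166 - 42Q + 3Q^2 and MC = dTC/dQ = 166 - 84Q + 9Q^2.
AVC hits its minimum where MC = AVC, at Q = 7, giving min AVC = 166 - 42·7 + 3·7^2 = $19.
Because $595 ≥ $19, revenue can cover variable cost; the firm operates.
Solving P = MC: -429 - 84Q + 9Q^2 = 0 ⇒ Q = -11/3 or 13. On the upward-sloping branch, Q* = 13.
Check: AVC at Q = 13 is $127 ≤ P, so revenue covers variable cost.
Profit = P·Q − TC = 595·13 − 2045 = $5690.

Produce at Q = 13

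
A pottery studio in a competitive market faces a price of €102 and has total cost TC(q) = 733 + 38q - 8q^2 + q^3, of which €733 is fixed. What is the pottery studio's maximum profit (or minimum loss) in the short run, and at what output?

Profit = -€221 at q = 8

AVC = 38 - 8q + q^2; min AVC = €22 at q = 4. Since P = €102 ≥ min AVC, the firm produces.
MC = 38 - 16q + 3q^2. Setting P = MC and taking the root on the rising branch gives q* = 8.
TR = 102·8 = 816. TC = 733 + 304 = 1037. Profit = 816 − 1037 = -€221.
By producing, the firm covers all variable cost plus €512 of fixed cost; shutting down would lose the full €733.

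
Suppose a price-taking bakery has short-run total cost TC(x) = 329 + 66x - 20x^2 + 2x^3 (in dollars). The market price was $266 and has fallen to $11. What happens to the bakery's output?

Output falls from 10 to 0 (the firm shuts down)

MC = 66 - 40x + 6x^2; the shutdown threshold is min AVC = $16 (at x = 5).
With P = $266 above the shutdown price, P = MC gives x = 10.
At P = $11 < min AVC = $16, price no longer covers variable cost at any output, so the firm shuts down: x = 0.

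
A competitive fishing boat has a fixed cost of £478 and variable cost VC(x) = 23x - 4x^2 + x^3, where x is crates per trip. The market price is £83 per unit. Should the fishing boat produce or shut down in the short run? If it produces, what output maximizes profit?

From TC, MC = TC'(x) = 23 - 8x + 3x^2 and AVC = VC/x = 23 - 4x + x^2.
AVC hits its minimum where MC = AVC, at x = 2, giving min AVC = 23 - 4·2 + 2^2 = £19.
Since P = £83 ≥ min AVC = £19, price covers variable cost and the firm should produce.
Set P = MC: 83 = 23 - 8x + 3x^2 → -60 - 8x + 3x^2 = 0. The roots are x = -10/3 and x = 6; the profit-maximizing output is on the rising part of MC, so x* = 6.
Check: AVC at x = 6 is £35 ≤ P, so revenue covers variable cost.
Profit = P·x − TC = 83·6 − 688 = -£190, a loss, but smaller than the £478 fixed cost the firm would lose by shutting down.

Produce at x = 6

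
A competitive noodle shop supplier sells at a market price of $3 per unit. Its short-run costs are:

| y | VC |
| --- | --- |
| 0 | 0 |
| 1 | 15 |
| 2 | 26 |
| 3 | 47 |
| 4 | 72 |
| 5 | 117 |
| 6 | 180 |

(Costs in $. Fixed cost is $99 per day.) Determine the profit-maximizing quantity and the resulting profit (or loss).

Compute π = P·y − TC at each output: y=0: -99; y=1: -111; y=2: -119; y=3: -137; y=4: -159; y=5: -201; y=6: -261.
Profit is highest at y = 0. Equivalently, the lowest AVC in the table is 26/2 ≈ $13 at y = 2, and P = $3 falls below it — price never covers variable cost, so the firm shuts down and loses only its fixed cost.

y = 0 (shut down); profit = -$99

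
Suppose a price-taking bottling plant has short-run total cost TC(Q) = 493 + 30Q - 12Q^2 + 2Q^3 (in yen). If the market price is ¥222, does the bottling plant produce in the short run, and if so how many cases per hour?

Strip out fixed cost: VC = 30Q - 12Q^2 + 2Q^3. Then AVC = 30 - 12Q + 2Q^2 and MC = 30 - 24Q + 6Q^2.
AVC is minimized where dAVC/dQ = -12 + 4Q = 0, at Q = 3; min AVC = 30 - 12·3 + 2·3^2 = ¥12.
P = ¥222 exceeds min AVC = ¥12, so the firm stays open.
Solving P = MC: -192 - 24Q + 6Q^2 = 0 ⇒ Q = -4 or 8. On the upward-sloping branch, Q* = 8.
Check: AVC at Q = 8 is ¥62 ≤ P, so revenue covers variable cost.
Profit = P·Q − TC = 222·8 − 989 = ¥787.

Produce at Q = 8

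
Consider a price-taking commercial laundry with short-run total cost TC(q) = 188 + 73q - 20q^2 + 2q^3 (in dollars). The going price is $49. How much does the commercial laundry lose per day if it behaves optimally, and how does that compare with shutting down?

Profit = -$44 at q = 6

AVC = 73 - 20q + 2q^2 has its minimum $23 at q = 5; price $49 clears that bar, so the firm operates.
MC = 73 - 40q + 6q^2. Setting P = MC and taking the root on the rising branch gives q* = 6.
TR = 49·6 = 294. TC = 188 + 150 = 338. Profit = 294 − 338 = -$44.
That loss of $44 beats the $188 the firm would lose by shutting down; producing recovers $144 of fixed cost.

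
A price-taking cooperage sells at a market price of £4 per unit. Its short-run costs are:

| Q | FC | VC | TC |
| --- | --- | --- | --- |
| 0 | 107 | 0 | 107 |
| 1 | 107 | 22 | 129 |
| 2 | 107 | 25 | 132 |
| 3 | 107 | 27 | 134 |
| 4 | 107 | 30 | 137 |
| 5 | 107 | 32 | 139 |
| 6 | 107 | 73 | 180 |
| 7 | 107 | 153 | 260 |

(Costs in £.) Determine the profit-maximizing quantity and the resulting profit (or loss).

Profit at each row (π = 4Q − TC): Q=0: -107; Q=1: -125; Q=2: -124; Q=3: -122; Q=4: -121; Q=5: -119; Q=6: -156; Q=7: -232.
Profit is highest at Q = 0. Equivalently, the lowest AVC in the table is 32/5 ≈ £6.40 at Q = 5, and P = £4 falls below it — price never covers variable cost, so the firm shuts down and loses only its fixed cost.

Q = 0 (shut down); profit = -£107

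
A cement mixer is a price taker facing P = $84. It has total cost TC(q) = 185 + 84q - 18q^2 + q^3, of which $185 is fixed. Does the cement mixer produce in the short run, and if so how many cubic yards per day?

Produce at q = 12

Strip out fixed cost: VC = 84q - 18q^2 + q^3. Then AVC = 84 - 18q + q^2 and MC = 84 - 36q + 3q^2.
The AVC parabola has its vertex at q = 18/2 = 9, where AVC = 84 - 18·9 + 9^2 = $3.
Since P = $84 ≥ min AVC = $3, price covers variable cost and the firm should produce.
Set P = MC: 84 = 84 - 36q + 3q^2 → -36q + 3q^2 = 0. The roots are q = 0 and q = 12; the profit-maximizing output is on the rising part of MC, so q* = 12.
Check: AVC at q = 12 is $12 ≤ P, so revenue covers variable cost.
Profit = P·q − TC = 84·12 − 329 = $679.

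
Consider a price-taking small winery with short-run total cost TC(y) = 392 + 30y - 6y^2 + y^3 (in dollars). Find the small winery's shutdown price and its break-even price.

Shutdown price = $21; break-even price = $93

AVC = 30 - 6y + y^2; minimized at y = 3, giving min AVC = $21. That is the shutdown price.
ATC = 392/y + 30 - 6y + y^2. Setting dATC/dy = −392/y^2 − 6 + 2y = 0 gives y = 7 (since 2·7^3 − 6·7^2 = 392).
min ATC = 392/7 + 30 − 6·7 + 7^2 = $93. That is the break-even price.
For $21 ≤ P < $93 the firm produces at a loss; below $21 it shuts down.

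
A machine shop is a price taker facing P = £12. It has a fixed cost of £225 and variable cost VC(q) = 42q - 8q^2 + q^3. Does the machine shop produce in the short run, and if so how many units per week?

Shut down

Strip out fixed cost: VC = 42q - 8q^2 + q^3. Then AVC = 42 - 8q + q^2 and MC = 42 - 16q + 3q^2.
The AVC parabola has its vertex at q = 8/2 = 4, where AVC = 42 - 8·4 + 4^2 = £26.
Since P = £12 < min AVC = £26, price fails to cover variable cost at any output.
Shutting down limits the loss to fixed cost, £225.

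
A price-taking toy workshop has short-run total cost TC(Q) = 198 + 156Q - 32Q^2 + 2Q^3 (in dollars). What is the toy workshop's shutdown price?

$28 per unit

Short-run supply begins at min AVC. From VC = 156Q - 32Q^2 + 2Q^3, AVC = 156 - 32Q + 2Q^2.
dAVC/dQ = -32 + 4Q = 0 gives Q = 8. min AVC = 156 - 32·8 + 2·8^2 = 28.
For P < $28 the firm produces nothing.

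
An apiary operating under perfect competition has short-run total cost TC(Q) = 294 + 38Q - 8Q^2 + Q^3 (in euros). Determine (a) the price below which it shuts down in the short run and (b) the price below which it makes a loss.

Shutdown price = min AVC. AVC = 38 - 8Q + Q^2, with vertex at Q = 4 and minimum €22.
ATC = 294/Q + 38 - 8Q + Q^2. Setting dATC/dQ = −294/Q^2 − 8 + 2Q = 0 gives Q = 7 (since 2·7^3 − 8·7^2 = 294).
min ATC = 294/7 + 38 − 8·7 + 7^2 = €73. That is the break-even price.
For €22 ≤ P < €73 the firm produces at a loss; below €22 it shuts down.

Shutdown price = €22; break-even price = €73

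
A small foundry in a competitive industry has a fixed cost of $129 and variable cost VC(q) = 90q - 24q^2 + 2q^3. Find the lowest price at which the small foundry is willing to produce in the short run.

Short-run supply begins at min AVC. From VC = 90q - 24q^2 + 2q^3, AVC = 90 - 24q + 2q^2.
dAVC/dq = -24 + 4q = 0 gives q = 6. min AVC = 90 - 24·6 + 2·6^2 = 18.
For P < $18 the firm produces nothing.

$18 per unit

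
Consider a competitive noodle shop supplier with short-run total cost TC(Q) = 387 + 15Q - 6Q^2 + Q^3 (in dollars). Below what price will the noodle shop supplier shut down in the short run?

$6 per unit

The shutdown price is the minimum of AVC. VC = 15Q - 6Q^2 + Q^3, so AVC = 15 - 6Q + Q^2.
At the minimum of AVC, MC = AVC. MC = 15 - 12Q + 3Q^2; setting MC = AVC gives 2Q^2 - 6Q = 0, so Q = 3. min AVC = 6.
The firm shuts down for any P below $6.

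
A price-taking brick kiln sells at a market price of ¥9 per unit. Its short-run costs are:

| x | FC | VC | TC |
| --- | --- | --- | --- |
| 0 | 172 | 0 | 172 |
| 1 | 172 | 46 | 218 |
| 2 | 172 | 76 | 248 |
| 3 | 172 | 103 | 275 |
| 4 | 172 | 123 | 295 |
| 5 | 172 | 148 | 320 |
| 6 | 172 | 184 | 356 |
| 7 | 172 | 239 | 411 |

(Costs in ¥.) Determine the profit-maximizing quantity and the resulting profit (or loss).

Profit at each row (π = 9x − TC): x=0: -172; x=1: -209; x=2: -230; x=3: -248; x=4: -259; x=5: -275; x=6: -302; x=7: -348.
Profit is highest at x = 0. Equivalently, the lowest AVC in the table is 148/5 ≈ ¥29.60 at x = 5, and P = ¥9 falls below it — price never covers variable cost, so the firm shuts down and loses only its fixed cost.

x = 0 (shut down); profit = -¥172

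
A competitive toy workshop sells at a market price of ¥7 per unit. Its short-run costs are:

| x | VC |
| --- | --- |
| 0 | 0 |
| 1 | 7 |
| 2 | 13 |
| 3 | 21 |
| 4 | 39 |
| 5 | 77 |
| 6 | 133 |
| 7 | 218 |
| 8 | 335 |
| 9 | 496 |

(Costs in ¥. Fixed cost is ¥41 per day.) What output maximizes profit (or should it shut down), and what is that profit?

Compute π = P·x − TC at each output: x=0: -41; x=1: -41; x=2: -40; x=3: -41; x=4: -52; x=5: -83; x=6: -132; x=7: -210; x=8: -320; x=9: -474.
Profit is maximized at x = 2. AVC there is 13/2 = ¥6.50 ≤ P, so producing beats shutting down (which would give -¥41).

x = 2; profit = -¥40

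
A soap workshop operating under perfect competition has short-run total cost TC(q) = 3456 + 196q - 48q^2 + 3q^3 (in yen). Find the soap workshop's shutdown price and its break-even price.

Shutdown price = ¥4; break-even price = ¥340

Shutdown price = min AVC. AVC = 196 - 48q + 3q^2, with vertex at q = 8 and minimum ¥4.
ATC = 3456/q + 196 - 48q + 3q^2. Setting dATC/dq = −3456/q^2 − 48 + 6q = 0 gives q = 12 (since 6·12^3 − 48·12^2 = 3456).
min ATC = 3456/12 + 196 − 48·12 + 3·12^2 = ¥340. That is the break-even price.
For ¥4 ≤ P < ¥340 the firm produces at a loss; below ¥4 it shuts down.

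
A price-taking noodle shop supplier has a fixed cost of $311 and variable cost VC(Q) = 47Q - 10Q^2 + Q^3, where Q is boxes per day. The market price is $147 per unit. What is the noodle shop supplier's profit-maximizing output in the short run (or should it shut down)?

Strip out fixed cost: VC = 47Q - 10Q^2 + Q^3. Then AVC = 47 - 10Q + Q^2 and MC = 47 - 20Q + 3Q^2.
AVC is minimized where dAVC/dQ = -10 + 2Q = 0, at Q = 5; min AVC = 47 - 10·5 + 5^2 = $22.
Because $147 ≥ $22, revenue can cover variable cost; the firm operates.
P = MC gives -100 - 20Q + 3Q^2 = 0, with roots -10/3 and 10. Take the larger (rising MC): Q* = 10.
Check: AVC at Q = 10 is $47 ≤ P, so revenue covers variable cost.
Profit = P·Q − TC = 147·10 − 781 = $689.

Produce at Q = 10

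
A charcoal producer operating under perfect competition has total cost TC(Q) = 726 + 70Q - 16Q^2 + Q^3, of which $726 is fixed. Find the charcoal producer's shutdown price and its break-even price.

Shutdown price = $6; break-even price = $81

AVC = 70 - 16Q + Q^2; minimized at Q = 8, giving min AVC = $6. That is the shutdown price.
ATC = 726/Q + 70 - 16Q + Q^2. Setting dATC/dQ = −726/Q^2 − 16 + 2Q = 0 gives Q = 11 (since 2·11^3 − 16·11^2 = 726).
min ATC = 726/11 + 70 − 16·11 + 11^2 = $81. That is the break-even price.
Between these two prices the firm operates at a loss; above $81 it earns a profit.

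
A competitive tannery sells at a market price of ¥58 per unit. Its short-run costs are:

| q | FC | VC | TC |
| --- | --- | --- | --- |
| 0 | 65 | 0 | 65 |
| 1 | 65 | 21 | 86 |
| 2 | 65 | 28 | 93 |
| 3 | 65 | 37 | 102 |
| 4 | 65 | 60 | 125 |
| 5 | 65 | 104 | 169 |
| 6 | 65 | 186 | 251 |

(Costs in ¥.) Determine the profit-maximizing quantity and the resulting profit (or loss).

q = 5; profit = ¥121

Compute π = P·q − TC at each output: q=0: -65; q=1: -28; q=2: 23; q=3: 72; q=4: 107; q=5: 121; q=6: 97.
Profit is maximized at q = 5. AVC there is 104/5 = ¥20.80 ≤ P, so producing beats shutting down (which would give -¥65).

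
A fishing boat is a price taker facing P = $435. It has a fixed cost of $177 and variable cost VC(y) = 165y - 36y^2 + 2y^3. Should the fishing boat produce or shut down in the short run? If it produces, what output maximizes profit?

Produce at y = 15

Strip out fixed cost: VC = 165y - 36y^2 + 2y^3. Then AVC = 165 - 36y + 2y^2 and MC = 165 - 72y + 6y^2.
AVC is minimized where dAVC/dy = -36 + 4y = 0, at y = 9; min AVC = 165 - 36·9 + 2·9^2 = $3.
P = $435 exceeds min AVC = $3, so the firm stays open.
Set P = MC: 435 = 165 - 72y + 6y^2 → -270 - 72y + 6y^2 = 0. The roots are y = -3 and y = 15; the profit-maximizing output is on the rising part of MC, so y* = 15.
Check: AVC at y = 15 is $75 ≤ P, so revenue covers variable cost.
Profit = P·y − TC = 435·15 − 1302 = $5223.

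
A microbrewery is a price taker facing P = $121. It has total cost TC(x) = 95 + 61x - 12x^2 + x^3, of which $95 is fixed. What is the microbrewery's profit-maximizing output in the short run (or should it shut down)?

Variable cost is VC = 61x - 12x^2 + x^3, so AVC = VC/x = 61 - 12x + x^2 and MC = dTC/dx = 61 - 24x + 3x^2.
AVC hits its minimum where MC = AVC, at x = 6, giving min AVC = 61 - 12·6 + 6^2 = $25.
P = $121 exceeds min AVC = $25, so the firm stays open.
P = MC gives -60 - 24x + 3x^2 = 0, with roots -2 and 10. Take the larger (rising MC): x* = 10.
Check: AVC at x = 10 is $41 ≤ P, so revenue covers variable cost.
Profit = P·x − TC = 121·10 − 505 = $705.

Produce at x = 10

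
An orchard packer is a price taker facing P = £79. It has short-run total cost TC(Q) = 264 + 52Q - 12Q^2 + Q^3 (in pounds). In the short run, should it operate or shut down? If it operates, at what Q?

Produce at Q = 9

Strip out fixed cost: VC = 52Q - 12Q^2 + Q^3. Then AVC = 52 - 12Q + Q^2 and MC = 52 - 24Q + 3Q^2.
AVC is minimized where dAVC/dQ = -12 + 2Q = 0, at Q = 6; min AVC = 52 - 12·6 + 6^2 = £16.
P = £79 exceeds min AVC = £16, so the firm stays open.
P = MC gives -27 - 24Q + 3Q^2 = 0, with roots -1 and 9. Take the larger (rising MC): Q* = 9.
Check: AVC at Q = 9 is £25 ≤ P, so revenue covers variable cost.
Profit = P·Q − TC = 79·9 − 489 = £222.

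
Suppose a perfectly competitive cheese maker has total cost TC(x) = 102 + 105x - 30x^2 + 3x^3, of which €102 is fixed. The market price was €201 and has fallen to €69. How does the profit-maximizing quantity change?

MC = 105 - 60x + 9x^2; the shutdown threshold is min AVC = €30 (at x = 5).
At P = €201 ≥ min AVC, set P = MC on the rising branch: x = 8.
At P = €69 ≥ min AVC, set P = MC: x = 6. The firm stays open but cuts output.

Output falls from 8 to 6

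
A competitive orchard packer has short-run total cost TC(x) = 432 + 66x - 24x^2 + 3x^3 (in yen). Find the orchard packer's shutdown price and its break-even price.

Shutdown price = min AVC. AVC = 66 - 24x + 3x^2, with vertex at x = 4 and minimum ¥18.
ATC = 432/x + 66 - 24x + 3x^2. Setting dATC/dx = −432/x^2 − 24 + 6x = 0 gives x = 6 (since 6·6^3 − 24·6^2 = 432).
min ATC = 432/6 + 66 − 24·6 + 3·6^2 = ¥102. That is the break-even price.
Between these two prices the firm operates at a loss; above ¥102 it earns a profit.

Shutdown price = ¥18; break-even price = ¥102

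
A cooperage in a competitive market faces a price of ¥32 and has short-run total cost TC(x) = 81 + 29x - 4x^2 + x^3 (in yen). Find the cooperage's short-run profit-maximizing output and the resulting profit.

Profit = -¥63 at x = 3

AVC = 29 - 4x + x^2 has its minimum ¥25 at x = 2; price ¥32 clears that bar, so the firm operates.
MC = 29 - 8x + 3x^2. Setting P = MC and taking the root on the rising branch gives x* = 3.
TR = 32·3 = 96. TC = 81 + 78 = 159. Profit = 96 − 159 = -¥63.
Shutting down would mean losing the fixed cost of ¥81, so operating at a loss of ¥63 is better by ¥18.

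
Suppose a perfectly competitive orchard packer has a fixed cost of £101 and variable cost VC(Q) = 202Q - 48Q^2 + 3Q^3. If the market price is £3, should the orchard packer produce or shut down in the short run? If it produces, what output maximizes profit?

Shut down

From TC, MC = TC'(Q) = 202 - 96Q + 9Q^2 and AVC = VC/Q = 202 - 48Q + 3Q^2.
AVC hits its minimum where MC = AVC, at Q = 8, giving min AVC = 202 - 48·8 + 3·8^2 = £10.
P = £3 lies below min AVC = £10; no output level covers variable cost.
Shutting down limits the loss to fixed cost, £101.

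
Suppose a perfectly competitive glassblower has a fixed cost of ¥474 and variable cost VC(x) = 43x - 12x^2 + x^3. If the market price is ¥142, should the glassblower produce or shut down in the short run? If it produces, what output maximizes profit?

From TC, MC = TC'(x) = 43 - 24x + 3x^2 and AVC = VC/x = 43 - 12x + x^2.
AVC is minimized where dAVC/dx = -12 + 2x = 0, at x = 6; min AVC = 43 - 12·6 + 6^2 = ¥7.
Since P = ¥142 ≥ min AVC = ¥7, price covers variable cost and the firm should produce.
P = MC gives -99 - 24x + 3x^2 = 0, with roots -3 and 11. Take the larger (rising MC): x* = 11.
Check: AVC at x = 11 is ¥32 ≤ P, so revenue covers variable cost.
Profit = P·x − TC = 142·11 − 826 = ¥736.

Produce at x = 11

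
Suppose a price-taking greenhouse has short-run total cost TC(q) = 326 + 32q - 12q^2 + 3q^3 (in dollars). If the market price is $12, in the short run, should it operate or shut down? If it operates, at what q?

Variable cost is VC = 32q - 12q^2 + 3q^3, so AVC = VC/q = 32 - 12q + 3q^2 and MC = dTC/dq = 32 - 24q + 9q^2.
The AVC parabola has its vertex at q = 12/6 = 2, where AVC = 32 - 12·2 + 3·2^2 = $20.
With P < min AVC ($12 < $20), every unit sold adds to the loss.
Shutting down limits the loss to fixed cost, $326.

Shut down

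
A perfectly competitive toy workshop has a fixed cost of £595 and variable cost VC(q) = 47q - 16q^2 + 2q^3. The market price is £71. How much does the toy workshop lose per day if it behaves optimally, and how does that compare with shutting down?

AVC = 47 - 16q + 2q^2 has its minimum £15 at q = 4; price £71 clears that bar, so the firm operates.
MC = 47 - 32q + 6q^2. Setting P = MC and taking the root on the rising branch gives q* = 6.
TR = 71·6 = 426. TC = 595 + 138 = 733. Profit = 426 − 733 = -£307.
By producing, the firm covers all variable cost plus £288 of fixed cost; shutting down would lose the full £595.

Profit = -£307 at q = 6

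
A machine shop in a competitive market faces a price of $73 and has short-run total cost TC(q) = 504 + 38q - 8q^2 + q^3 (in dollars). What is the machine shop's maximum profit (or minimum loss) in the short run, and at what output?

AVC = 38 - 8q + q^2; min AVC = $22 at q = 4. Since P = $73 ≥ min AVC, the firm produces.
MC = 38 - 16q + 3q^2. Setting P = MC and taking the root on the rising branch gives q* = 7.
TR = 73·7 = 511. TC = 504 + 217 = 721. Profit = 511 − 721 = -$210.
By producing, the firm covers all variable cost plus $294 of fixed cost; shutting down would lose the full $504.

Profit = -$210 at q = 7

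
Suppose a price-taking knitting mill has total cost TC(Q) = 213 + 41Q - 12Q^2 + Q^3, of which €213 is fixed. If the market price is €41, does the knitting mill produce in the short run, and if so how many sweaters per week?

Variable cost is VC = 41Q - 12Q^2 + Q^3, so AVC = VC/Q = 41 - 12Q + Q^2 and MC = dTC/dQ = 41 - 24Q + 3Q^2.
The AVC parabola has its vertex at Q = 12/2 = 6, where AVC = 41 - 12·6 + 6^2 = €5.
Because €41 ≥ €5, revenue can cover variable cost; the firm operates.
P = MC gives -24Q + 3Q^2 = 0, with roots 0 and 8. Take the larger (rising MC): Q* = 8.
Check: AVC at Q = 8 is €9 ≤ P, so revenue covers variable cost.
Profit = P·Q − TC = 41·8 − 285 = €43.

Produce at Q = 8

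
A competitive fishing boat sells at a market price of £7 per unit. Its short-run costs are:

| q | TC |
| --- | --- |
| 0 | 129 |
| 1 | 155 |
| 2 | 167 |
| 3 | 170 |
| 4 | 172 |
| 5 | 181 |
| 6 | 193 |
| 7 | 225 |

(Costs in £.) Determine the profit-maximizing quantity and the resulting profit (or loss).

Compute π = P·q − TC at each output: q=0: -129; q=1: -148; q=2: -153; q=3: -149; q=4: -144; q=5: -146; q=6: -151; q=7: -176.
Profit is highest at q = 0. Equivalently, the lowest AVC in the table is 52/5 ≈ £10.40 at q = 5, and P = £7 falls below it — price never covers variable cost, so the firm shuts down and loses only its fixed cost.

q = 0 (shut down); profit = -£129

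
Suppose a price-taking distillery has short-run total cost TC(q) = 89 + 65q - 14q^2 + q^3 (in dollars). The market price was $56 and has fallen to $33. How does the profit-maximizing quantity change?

MC = 65 - 28q + 3q^2; the shutdown threshold is min AVC = $16 (at q = 7).
With P = $56 above the shutdown price, P = MC gives q = 9.
At P = $33 ≥ min AVC, set P = MC: q = 8. The firm stays open but cuts output.

Output falls from 9 to 8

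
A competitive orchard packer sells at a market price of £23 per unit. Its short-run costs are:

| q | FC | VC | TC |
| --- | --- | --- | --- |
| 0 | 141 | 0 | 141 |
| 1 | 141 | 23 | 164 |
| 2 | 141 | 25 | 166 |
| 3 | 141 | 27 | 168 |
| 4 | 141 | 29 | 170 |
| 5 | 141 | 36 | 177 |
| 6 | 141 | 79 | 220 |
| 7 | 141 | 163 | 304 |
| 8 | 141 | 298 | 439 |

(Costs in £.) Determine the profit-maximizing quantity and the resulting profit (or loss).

q = 5; profit = -£62

Profit at each row (π = 23q − TC): q=0: -141; q=1: -141; q=2: -120; q=3: -99; q=4: -78; q=5: -62; q=6: -82; q=7: -143; q=8: -255.
Profit is maximized at q = 5. AVC there is 36/5 = £7.20 ≤ P, so producing beats shutting down (which would give -£141).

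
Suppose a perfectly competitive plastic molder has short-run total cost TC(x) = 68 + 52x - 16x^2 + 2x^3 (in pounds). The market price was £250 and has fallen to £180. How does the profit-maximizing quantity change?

Output falls from 9 to 8

MC = 52 - 32x + 6x^2; the shutdown threshold is min AVC = £20 (at x = 4).
At P = £250 ≥ min AVC, set P = MC on the rising branch: x = 9.
At P = £180 ≥ min AVC, set P = MC: x = 8. The firm stays open but cuts output.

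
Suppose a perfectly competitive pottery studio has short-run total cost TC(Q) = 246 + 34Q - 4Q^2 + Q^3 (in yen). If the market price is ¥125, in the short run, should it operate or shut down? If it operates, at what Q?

Produce at Q = 7

Variable cost is VC = 34Q - 4Q^2 + Q^3, so AVC = VC/Q = 34 - 4Q + Q^2 and MC = dTC/dQ = 34 - 8Q + 3Q^2.
AVC hits its minimum where MC = AVC, at Q = 2, giving min AVC = 34 - 4·2 + 2^2 = ¥30.
Since P = ¥125 ≥ min AVC = ¥30, price covers variable cost and the firm should produce.
Solving P = MC: -91 - 8Q + 3Q^2 = 0 ⇒ Q = -13/3 or 7. On the upward-sloping branch, Q* = 7.
Check: AVC at Q = 7 is ¥55 ≤ P, so revenue covers variable cost.
Profit = P·Q − TC = 125·7 − 631 = ¥244.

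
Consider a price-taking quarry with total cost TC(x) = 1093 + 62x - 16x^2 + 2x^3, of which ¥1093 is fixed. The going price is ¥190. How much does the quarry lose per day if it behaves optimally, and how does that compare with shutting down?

Profit = -¥69 at x = 8

AVC = 62 - 16x + 2x^2 has its minimum ¥30 at x = 4; price ¥190 clears that bar, so the firm operates.
With MC = 62 - 32x + 6x^2, P = MC on the upward-sloping part at x* = 8.
TR = 190·8 = 1520. TC = 1093 + 496 = 1589. Profit = 1520 − 1589 = -¥69.
That loss of ¥69 beats the ¥1093 the firm would lose by shutting down; producing recovers ¥1024 of fixed cost.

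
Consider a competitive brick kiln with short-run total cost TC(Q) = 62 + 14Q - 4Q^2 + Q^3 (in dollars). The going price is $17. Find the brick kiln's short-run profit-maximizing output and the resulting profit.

AVC = 14 - 4Q + Q^2 has its minimum $10 at Q = 2; price $17 clears that bar, so the firm operates.
MC = 14 - 8Q + 3Q^2. Setting P = MC and taking the root on the rising branch gives Q* = 3.
TR = 17·3 = 51. TC = 62 + 33 = 95. Profit = 51 − 95 = -$44.
Shutting down would mean losing the fixed cost of $62, so operating at a loss of $44 is better by $18.

Profit = -$44 at Q = 3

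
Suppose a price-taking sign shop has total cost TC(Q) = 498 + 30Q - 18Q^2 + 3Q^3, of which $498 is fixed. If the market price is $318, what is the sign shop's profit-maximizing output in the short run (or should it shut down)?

Produce at Q = 8

From TC, MC = TC'(Q) = 30 - 36Q + 9Q^2 and AVC = VC/Q = 30 - 18Q + 3Q^2.
The AVC parabola has its vertex at Q = 18/6 = 3, where AVC = 30 - 18·3 + 3·3^2 = $3.
Because $318 ≥ $3, revenue can cover variable cost; the firm operates.
Solving P = MC: -288 - 36Q + 9Q^2 = 0 ⇒ Q = -4 or 8. On the upward-sloping branch, Q* = 8.
Check: AVC at Q = 8 is $78 ≤ P, so revenue covers variable cost.
Profit = P·Q − TC = 318·8 − 1122 = $1422.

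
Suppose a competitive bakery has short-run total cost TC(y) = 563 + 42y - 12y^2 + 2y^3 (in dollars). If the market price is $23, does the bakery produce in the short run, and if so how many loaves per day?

Shut down

Variable cost is VC = 42y - 12y^2 + 2y^3, so AVC = VC/y = 42 - 12y + 2y^2 and MC = dTC/dy = 42 - 24y + 6y^2.
AVC hits its minimum where MC = AVC, at y = 3, giving min AVC = 42 - 12·3 + 2·3^2 = $24.
Since P = $23 < min AVC = $24, price fails to cover variable cost at any output.
The firm minimizes its loss by shutting down and losing only its fixed cost of $563.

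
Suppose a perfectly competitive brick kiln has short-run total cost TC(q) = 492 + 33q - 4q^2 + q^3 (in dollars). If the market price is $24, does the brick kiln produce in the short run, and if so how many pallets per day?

Strip out fixed cost: VC = 33q - 4q^2 + q^3. Then AVC = 33 - 4q + q^2 and MC = 33 - 8q + 3q^2.
AVC hits its minimum where MC = AVC, at q = 2, giving min AVC = 33 - 4·2 + 2^2 = $29.
Since P = $24 < min AVC = $29, price fails to cover variable cost at any output.
Shutting down limits the loss to fixed cost, $492.

Shut down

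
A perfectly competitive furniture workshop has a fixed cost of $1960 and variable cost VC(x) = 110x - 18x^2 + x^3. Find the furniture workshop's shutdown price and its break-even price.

Shutdown price = $29; break-even price = $194

Shutdown price = min AVC. AVC = 110 - 18x + x^2, with vertex at x = 9 and minimum $29.
ATC = 1960/x + 110 - 18x + x^2. Setting dATC/dx = −1960/x^2 − 18 + 2x = 0 gives x = 14 (since 2·14^3 − 18·14^2 = 1960).
min ATC = 1960/14 + 110 − 18·14 + 14^2 = $194. That is the break-even price.
Between these two prices the firm operates at a loss; above $194 it earns a profit.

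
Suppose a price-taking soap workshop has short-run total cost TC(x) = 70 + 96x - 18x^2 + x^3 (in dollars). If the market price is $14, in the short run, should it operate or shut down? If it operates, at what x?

Shut down

Strip out fixed cost: VC = 96x - 18x^2 + x^3. Then AVC = 96 - 18x + x^2 and MC = 96 - 36x + 3x^2.
AVC hits its minimum where MC = AVC, at x = 9, giving min AVC = 96 - 18·9 + 9^2 = $15.
Since P = $14 < min AVC = $15, price fails to cover variable cost at any output.
The firm minimizes its loss by shutting down and losing only its fixed cost of $70.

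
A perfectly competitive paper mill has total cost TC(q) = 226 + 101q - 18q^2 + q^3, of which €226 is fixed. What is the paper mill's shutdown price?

Short-run supply begins at min AVC. From VC = 101q - 18q^2 + q^3, AVC = 101 - 18q + q^2.
At the minimum of AVC, MC = AVC. MC = 101 - 36q + 3q^2; setting MC = AVC gives 2q^2 - 18q = 0, so q = 9. min AVC = 20.
So the shutdown price is €20.

€20 per unit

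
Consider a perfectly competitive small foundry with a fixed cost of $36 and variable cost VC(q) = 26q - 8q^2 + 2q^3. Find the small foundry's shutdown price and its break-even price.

AVC = 26 - 8q + 2q^2; minimized at q = 2, giving min AVC = $18. That is the shutdown price.
ATC = 36/q + 26 - 8q + 2q^2. Setting dATC/dq = −36/q^2 − 8 + 4q = 0 gives q = 3 (since 4·3^3 − 8·3^2 = 36).
min ATC = 36/3 + 26 − 8·3 + 2·3^2 = $32. That is the break-even price.
For $18 ≤ P < $32 the firm produces at a loss; below $18 it shuts down.

Shutdown price = $18; break-even price = $32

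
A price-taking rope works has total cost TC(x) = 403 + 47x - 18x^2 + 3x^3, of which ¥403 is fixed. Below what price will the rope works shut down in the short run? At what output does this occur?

The firm shuts down when price falls below the minimum of average variable cost. AVC = VC/x = 47 - 18x + 3x^2.
dAVC/dx = -18 + 6x = 0 gives x = 3. min AVC = 47 - 18·3 + 3·3^2 = 20.
The firm shuts down for any P below ¥20.

¥20 per unit, at x = 3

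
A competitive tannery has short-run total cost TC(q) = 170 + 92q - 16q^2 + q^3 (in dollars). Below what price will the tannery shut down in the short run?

$28 per unit

The shutdown price is the minimum of AVC. VC = 92q - 16q^2 + q^3, so AVC = 92 - 16q + q^2.
At the minimum of AVC, MC = AVC. MC = 92 - 32q + 3q^2; setting MC = AVC gives 2q^2 - 16q = 0, so q = 8. min AVC = 28.
So the shutdown price is $28.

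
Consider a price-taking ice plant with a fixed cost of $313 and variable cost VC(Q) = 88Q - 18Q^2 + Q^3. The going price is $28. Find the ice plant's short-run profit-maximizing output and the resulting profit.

Profit = -$113 at Q = 10

AVC = 88 - 18Q + Q^2; min AVC = $7 at Q = 9. Since P = $28 ≥ min AVC, the firm produces.
With MC = 88 - 36Q + 3Q^2, P = MC on the upward-sloping part at Q* = 10.
TR = 28·10 = 280. TC = 313 + 80 = 393. Profit = 280 − 393 = -$113.
That loss of $113 beats the $313 the firm would lose by shutting down; producing recovers $200 of fixed cost.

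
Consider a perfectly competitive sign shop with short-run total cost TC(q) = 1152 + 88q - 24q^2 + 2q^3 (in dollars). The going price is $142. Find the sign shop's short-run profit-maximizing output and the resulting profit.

AVC = 88 - 24q + 2q^2 has its minimum $16 at q = 6; price $142 clears that bar, so the firm operates.
MC = 88 - 48q + 6q^2. Setting P = MC and taking the root on the rising branch gives q* = 9.
TR = 142·9 = 1278. TC = 1152 + 306 = 1458. Profit = 1278 − 1458 = -$180.
By producing, the firm covers all variable cost plus $972 of fixed cost; shutting down would lose the full $1152.

Profit = -$180 at q = 9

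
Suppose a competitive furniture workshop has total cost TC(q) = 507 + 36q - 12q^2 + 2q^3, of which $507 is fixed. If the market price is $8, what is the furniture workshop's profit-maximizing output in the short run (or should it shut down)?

Shut down

Strip out fixed cost: VC = 36q - 12q^2 + 2q^3. Then AVC = 36 - 12q + 2q^2 and MC = 36 - 24q + 6q^2.
AVC is minimized where dAVC/dq = -12 + 4q = 0, at q = 3; min AVC = 36 - 12·3 + 2·3^2 = $18.
P = $8 lies below min AVC = $18; no output level covers variable cost.
Best response: produce nothing and absorb the $507 fixed cost.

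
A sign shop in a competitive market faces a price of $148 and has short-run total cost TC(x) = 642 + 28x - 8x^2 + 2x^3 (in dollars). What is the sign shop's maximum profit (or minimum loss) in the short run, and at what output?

Profit = -$66 at x = 6

AVC = 28 - 8x + 2x^2; min AVC = $20 at x = 2. Since P = $148 ≥ min AVC, the firm produces.
MC = 28 - 16x + 6x^2. Setting P = MC and taking the root on the rising branch gives x* = 6.
TR = 148·6 = 888. TC = 642 + 312 = 954. Profit = 888 − 954 = -$66.
Shutting down would mean losing the fixed cost of $642, so operating at a loss of $66 is better by $576.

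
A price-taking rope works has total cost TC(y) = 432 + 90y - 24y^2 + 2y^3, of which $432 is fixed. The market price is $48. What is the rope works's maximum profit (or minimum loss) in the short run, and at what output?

Profit = -$236 at y = 7

AVC = 90 - 24y + 2y^2 has its minimum $18 at y = 6; price $48 clears that bar, so the firm operates.
MC = 90 - 48y + 6y^2. Setting P = MC and taking the root on the rising branch gives y* = 7.
TR = 48·7 = 336. TC = 432 + 140 = 572. Profit = 336 − 572 = -$236.
Shutting down would mean losing the fixed cost of $432, so operating at a loss of $236 is better by $196.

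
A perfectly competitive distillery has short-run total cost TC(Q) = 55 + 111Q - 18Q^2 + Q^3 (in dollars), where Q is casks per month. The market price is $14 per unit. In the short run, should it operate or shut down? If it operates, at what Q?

Shut down

Strip out fixed cost: VC = 111Q - 18Q^2 + Q^3. Then AVC = 111 - 18Q + Q^2 and MC = 111 - 36Q + 3Q^2.
The AVC parabola has its vertex at Q = 18/2 = 9, where AVC = 111 - 18·9 + 9^2 = $30.
Since P = $14 < min AVC = $30, price fails to cover variable cost at any output.
The firm minimizes its loss by shutting down and losing only its fixed cost of $55.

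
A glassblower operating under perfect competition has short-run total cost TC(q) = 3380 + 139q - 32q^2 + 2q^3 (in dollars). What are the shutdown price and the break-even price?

Shutdown price = min AVC. AVC = 139 - 32q + 2q^2, with vertex at q = 8 and minimum $11.
ATC = 3380/q + 139 - 32q + 2q^2. Setting dATC/dq = −3380/q^2 − 32 + 4q = 0 gives q = 13 (since 4·13^3 − 32·13^2 = 3380).
min ATC = 3380/13 + 139 − 32·13 + 2·13^2 = $321. That is the break-even price.
Between these two prices the firm operates at a loss; above $321 it earns a profit.

Shutdown price = $11; break-even price = $321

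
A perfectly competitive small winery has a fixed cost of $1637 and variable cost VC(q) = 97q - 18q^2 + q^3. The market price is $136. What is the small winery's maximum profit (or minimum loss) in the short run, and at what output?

AVC = 97 - 18q + q^2 has its minimum $16 at q = 9; price $136 clears that bar, so the firm operates.
With MC = 97 - 36q + 3q^2, P = MC on the upward-sloping part at q* = 13.
TR = 136·13 = 1768. TC = 1637 + 416 = 2053. Profit = 1768 − 2053 = -$285.
Shutting down would mean losing the fixed cost of $1637, so operating at a loss of $285 is better by $1352.

Profit = -$285 at q = 13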